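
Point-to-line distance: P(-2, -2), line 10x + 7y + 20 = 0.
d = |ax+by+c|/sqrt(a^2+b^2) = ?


|10*(-2) + 7*(-2) + 20| = |-14| = 14
sqrt(100 + 49) = sqrt(149) = 12.2066
d = 14/sqrt(149) = 1.1469

1.1469


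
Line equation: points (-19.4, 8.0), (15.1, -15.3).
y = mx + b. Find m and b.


m = (-23.3)/(34.5) = -0.6754
b = y1 - m*x1 = 8.0 - (-23.3*(-19.4))/(34.5) = 8.0 - 13.1020 = -5.1020

y = -0.6754x - 5.1020


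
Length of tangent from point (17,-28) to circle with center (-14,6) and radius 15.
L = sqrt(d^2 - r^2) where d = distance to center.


d = sqrt((17+ 14)^2 + (-28-6)^2) = sqrt(961+1156) = 46.0109
L = sqrt(2117.0000 - 225) = sqrt(1892.0000) = 43.4971

43.4971


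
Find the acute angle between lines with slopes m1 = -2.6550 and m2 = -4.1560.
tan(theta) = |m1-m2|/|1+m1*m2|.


m1-m2 = 1.501
1+m1*m2 = 12.03418
tan(theta) = |1.501/12.03418| = 0.124728
theta = arctan(|1.501/12.03418|) = 7.1097 degrees (acute angle)

7.1097 degrees


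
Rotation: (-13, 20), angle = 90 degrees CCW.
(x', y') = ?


cos(90) = 0, sin(90) = 1
x' = -13*0 - 20*1 = -20
y' = -13*1 + 20*0 = -13

(-20, -13)


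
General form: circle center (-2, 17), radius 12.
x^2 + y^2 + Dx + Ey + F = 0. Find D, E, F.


(x+ 2)^2 + (y-17)^2 = 12^2
D = -2h = 4, E = -2k = -34
F = h^2+k^2-r^2 = 4+289-144 = 149

D = 4, E = -34, F = 149


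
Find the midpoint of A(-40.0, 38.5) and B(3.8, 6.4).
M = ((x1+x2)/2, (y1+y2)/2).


Mx = (-40.0 + 3.8)/2 = -36.2/2 = -18.1000
My = (38.5 + 6.4)/2 = 44.9/2 = 22.4500

(-18.1000, 22.4500)


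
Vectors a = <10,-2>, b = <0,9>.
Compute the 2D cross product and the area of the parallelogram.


cross = 10*9 + 2*0 = 90 - 0 = 90
Parallelogram area = |90| = 90

cross = 90, parallelogram area = 90


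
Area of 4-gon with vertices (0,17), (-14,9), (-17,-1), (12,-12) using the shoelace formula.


sum(xi*y_{i+1}) = 0*9 - 14*(-1) - 17*(-12) + 12*17 = 422
sum(yi*x_{i+1}) = 17*(-14) + 9*(-17) - 1*12 - 12*0 = -403
Area = |422 + 403|/2 = 825/2 = 412.5000

412.5000 sq units


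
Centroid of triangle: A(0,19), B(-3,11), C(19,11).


Gx = (0- 3+19)/3 = 16/3 = 5.3333
Gy = (19+11+11)/3 = 41/3 = 13.6667

G = (5.3333, 13.6667)


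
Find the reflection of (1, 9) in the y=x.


Reflection rule for y=x: (y, x)
(1, 9) -> (9, 1)

(9, 1)


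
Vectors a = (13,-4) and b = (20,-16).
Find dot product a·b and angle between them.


a·b = 13*20 - 4*(-16) = 260 + 64 = 324
|a| = sqrt(169+16) = 13.6015
|b| = sqrt(400+256) = 25.6125
cos(theta) = 324/(sqrt(185)*sqrt(656)) = 324/sqrt(121360) = 0.930052
theta = arccos(324/sqrt(121360)) = 21.5571 degrees

a·b = 324, theta = 21.5571 deg


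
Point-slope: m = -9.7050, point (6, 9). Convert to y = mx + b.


y - 9 = -9.7050(x - 6)
y = -9.7050x + 9 + 9.7050*6
y = -9.7050x + 67.2300

y = -9.7050x + 67.2300


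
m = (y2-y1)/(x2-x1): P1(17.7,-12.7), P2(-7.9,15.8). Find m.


dy = 15.8 + 12.7 = 28.5
dx = -7.9 - 17.7 = -25.6
m = 28.5/(-25.6) = -1.1133

m = -1.1133


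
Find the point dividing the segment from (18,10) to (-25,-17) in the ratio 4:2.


Px = (4*(-25) + 2*18)/6 = -64/6 = -10.6667
Py = (4*(-17) + 2*10)/6 = -48/6 = -8.0000

P = (-10.6667, -8.0000)


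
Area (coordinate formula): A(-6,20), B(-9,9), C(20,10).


-6*(9-10) = 6
-9*(10-20) = 90
20*(20-9) = 220
sum = 316
Area = |316|/2 = 158.0000

158.0000 sq units


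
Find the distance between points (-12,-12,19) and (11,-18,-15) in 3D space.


dx=23, dy=-6, dz=-34
d = sqrt(529+36+1156) = sqrt(1721) = 41.4849

41.4849


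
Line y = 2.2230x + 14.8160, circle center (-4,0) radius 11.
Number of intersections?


Substitute y = 2.2230x + 14.8160: (x+ 4)^2 + (2.2230x+14.8160-0)^2 = 121
Expand to Ax^2 + Bx + C = 0, where b-k = 14.816
A = 1+m^2 = 5.941729
B = 2(m(b-k) - h) = 2(2.2230*14.816 + 4) = 73.871936
C = h^2 + (b-k)^2 - r^2 = 16 + 219.513856 - 121 = 114.513856
disc = B^2-4AC = 5457.0629 - 2721.6412 = 2735.4217
disc > 0

2 intersection points


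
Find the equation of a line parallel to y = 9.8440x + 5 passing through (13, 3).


Parallel lines have equal slopes.
m2 = 9.8440
b2 = 3 - 9.8440*13 = -124.9720

y = 9.8440x - 124.9720


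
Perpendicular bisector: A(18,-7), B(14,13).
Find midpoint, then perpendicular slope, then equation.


Midpoint = (16, 3)
Slope of AB = dy/dx = 20/(-4) = -5.0000
Perp slope = -dx/dy = 4/20 = 0.2000
b = My - (perp slope)*Mx = 3 + (-4*16)/20 = 3 - 3.2000 = -0.2000

y = 0.2000x - 0.2000


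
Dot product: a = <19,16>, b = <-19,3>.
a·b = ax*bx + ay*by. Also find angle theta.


a·b = 19*(-19) + 16*3 = -361 + 48 = -313
|a| = sqrt(361+256) = 24.8395
|b| = sqrt(361+9) = 19.2354
cos(theta) = -313/(sqrt(617)*sqrt(370)) = -313/sqrt(228290) = -0.655090
theta = arccos(-313/sqrt(228290)) = 130.9265 degrees

a·b = -313, theta = 130.9265 deg


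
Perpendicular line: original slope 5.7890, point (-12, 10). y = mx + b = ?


Perpendicular slope = -1/m1 = -1/5.7890 = -0.1727
b2 = y0 - m2*x0 = 10 - 12/5.7890 = 10 - 2.0729 = 7.9271

y = -0.1727x + 7.9271


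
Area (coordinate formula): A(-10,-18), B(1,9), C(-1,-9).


-10*(9+ 9) = -180
1*(-9+ 18) = 9
-1*(-18-9) = 27
sum = -144
Area = |-144|/2 = 72.0000

72.0000 sq units


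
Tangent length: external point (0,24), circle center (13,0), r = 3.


d = sqrt((0-13)^2 + (24-0)^2) = sqrt(169+576) = 27.2947
L = sqrt(745.0000 - 9) = sqrt(736.0000) = 27.1293

27.1293


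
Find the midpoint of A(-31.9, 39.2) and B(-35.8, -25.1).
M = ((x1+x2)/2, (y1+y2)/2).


Mx = (-31.9 - 35.8)/2 = -67.7/2 = -33.8500
My = (39.2 - 25.1)/2 = 14.1/2 = 7.0500

(-33.8500, 7.0500)


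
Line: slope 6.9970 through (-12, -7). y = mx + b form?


y + 7 = 6.9970(x + 12)
y = 6.9970x - 7 - 6.9970*(-12)
y = 6.9970x + 76.9640

y = 6.9970x + 76.9640


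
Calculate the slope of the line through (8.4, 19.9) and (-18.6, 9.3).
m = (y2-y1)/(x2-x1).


dy = 9.3 - 19.9 = -10.6
dx = -18.6 - 8.4 = -27.0
m = -10.6/(-27.0) = 0.3926

m = 0.3926


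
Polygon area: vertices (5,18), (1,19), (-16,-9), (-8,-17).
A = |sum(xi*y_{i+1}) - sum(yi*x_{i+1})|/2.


sum(xi*y_{i+1}) = 5*19 + 1*(-9) - 16*(-17) - 8*18 = 214
sum(yi*x_{i+1}) = 18*1 + 19*(-16) - 9*(-8) - 17*5 = -299
Area = |214 + 299|/2 = 513/2 = 256.5000

256.5000 sq units


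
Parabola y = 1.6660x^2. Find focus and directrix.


a = 1.6660
1/(4a) = 0.1501
Focus = (0, 0.1501)
Directrix: y = -0.1501

Focus = (0, 0.1501), Directrix: y = -0.1501


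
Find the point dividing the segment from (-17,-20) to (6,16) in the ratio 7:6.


Px = (7*6 + 6*(-17))/13 = -60/13 = -4.6154
Py = (7*16 + 6*(-20))/13 = -8/13 = -0.6154

P = (-4.6154, -0.6154)


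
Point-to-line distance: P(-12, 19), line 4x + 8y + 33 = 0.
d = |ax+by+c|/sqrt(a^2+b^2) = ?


|4*(-12) + 8*19 + 33| = |137| = 137
sqrt(16 + 64) = sqrt(80) = 8.9443
d = 137/sqrt(80) = 15.3171

15.3171


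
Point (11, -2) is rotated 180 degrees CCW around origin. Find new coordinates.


cos(180) = -1, sin(180) = 0
x' = 11*(-1) + 2*0 = -11
y' = 11*0 - 2*(-1) = 2

(-11, 2)


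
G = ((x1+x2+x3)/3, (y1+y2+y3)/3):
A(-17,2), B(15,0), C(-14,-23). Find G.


Gx = (-17+15- 14)/3 = -16/3 = -5.3333
Gy = (2+0- 23)/3 = -21/3 = -7.0000

G = (-5.3333, -7.0000)


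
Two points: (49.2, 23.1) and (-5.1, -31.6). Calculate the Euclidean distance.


dx = -5.1 - 49.2 = -54.3
dy = -31.6 - 23.1 = -54.7
d = sqrt(2948.49 + 2992.09) = sqrt(5940.58) = 77.0752

77.0752


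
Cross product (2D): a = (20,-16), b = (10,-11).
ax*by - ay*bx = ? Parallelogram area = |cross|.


cross = 20*(-11) + 16*10 = -220 + 160 = -60
Parallelogram area = |-60| = 60

cross = -60, parallelogram area = 60


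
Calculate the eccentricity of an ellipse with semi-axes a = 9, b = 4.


c = sqrt(81-16) = sqrt(65) = 8.0623
e = c/a = sqrt(65)/9 = 0.8958

e = 0.8958


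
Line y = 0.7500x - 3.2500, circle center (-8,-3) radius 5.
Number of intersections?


Substitute y = 0.7500x - 3.2500: (x+ 8)^2 + (0.7500x- 3.2500+ 3)^2 = 25
Expand to Ax^2 + Bx + C = 0, where b-k = -0.25
A = 1+m^2 = 1.5625
B = 2(m(b-k) - h) = 2(0.7500*(-0.25) + 8) = 15.625
C = h^2 + (b-k)^2 - r^2 = 64 + 0.0625 - 25 = 39.0625
disc = B^2-4AC = 244.1406 - 244.1406 = 0
disc = 0

1 intersection point (tangent)


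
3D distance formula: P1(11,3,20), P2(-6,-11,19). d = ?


dx=-17, dy=-14, dz=-1
d = sqrt(289+196+1) = sqrt(486) = 22.0454

22.0454


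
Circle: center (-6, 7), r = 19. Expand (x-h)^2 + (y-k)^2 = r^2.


(x+ 6)^2 + (y-7)^2 = 19^2
D = -2h = 12, E = -2k = -14
F = h^2+k^2-r^2 = 36+49-361 = -276

x^2 + y^2 + 12x - 14y - 276 = 0


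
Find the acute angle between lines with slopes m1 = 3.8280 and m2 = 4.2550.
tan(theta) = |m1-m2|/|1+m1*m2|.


m1-m2 = -0.427
1+m1*m2 = 17.28814
tan(theta) = |-0.427/17.28814| = 0.024699
theta = arctan(|-0.427/17.28814|) = 1.4149 degrees (acute angle)

1.4149 degrees


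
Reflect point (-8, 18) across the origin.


Reflection rule for origin: (-x, -y)
(-8, 18) -> (8, -18)

(8, -18)


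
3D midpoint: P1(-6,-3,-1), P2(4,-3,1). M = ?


Mx = (-6+4)/2 = -1.0000
My = (-3- 3)/2 = -3.0000
Mz = (-1+1)/2 = 0

M = (-1.0000, -3.0000, 0)


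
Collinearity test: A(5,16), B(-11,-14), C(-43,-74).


5*(-14+ 74) - 11*(-74-16) - 43*(16+ 14)
= 300 + 990 - 1290 = 0

Yes, collinear (determinant = 0)


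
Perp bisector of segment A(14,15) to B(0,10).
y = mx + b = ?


Midpoint = (7, 12.5)
Slope of AB = dy/dx = -5/(-14) = 0.3571
Perp slope = -dx/dy = -14/5 = -2.8000
b = My - (perp slope)*Mx = 12.5 + (-14*7)/(-5) = 12.5 + 19.6000 = 32.1000

y = -2.8000x + 32.1000


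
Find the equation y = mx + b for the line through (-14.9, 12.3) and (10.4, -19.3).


m = (-31.6)/(25.3) = -1.2490
b = y1 - m*x1 = 12.3 - (-31.6*(-14.9))/(25.3) = 12.3 - 18.6103 = -6.3103

y = -1.2490x - 6.3103


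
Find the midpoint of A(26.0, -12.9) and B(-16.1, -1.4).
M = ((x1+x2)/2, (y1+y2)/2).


Mx = (26.0 - 16.1)/2 = 9.9/2 = 4.9500
My = (-12.9 - 1.4)/2 = -14.3/2 = -7.1500

(4.9500, -7.1500)


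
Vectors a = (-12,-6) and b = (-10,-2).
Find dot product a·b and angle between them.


a·b = -12*(-10) - 6*(-2) = 120 + 12 = 132
|a| = sqrt(144+36) = 13.4164
|b| = sqrt(100+4) = 10.1980
cos(theta) = 132/(sqrt(180)*sqrt(104)) = 132/sqrt(18720) = 0.964764
theta = arccos(132/sqrt(18720)) = 15.2551 degrees

a·b = 132, theta = 15.2551 deg


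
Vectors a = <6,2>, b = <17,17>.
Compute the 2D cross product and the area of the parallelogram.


cross = 6*17 - 2*17 = 102 - 34 = 68
Parallelogram area = |68| = 68

cross = 68, parallelogram area = 68


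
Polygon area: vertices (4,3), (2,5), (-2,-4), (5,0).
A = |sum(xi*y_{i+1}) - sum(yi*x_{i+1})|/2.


sum(xi*y_{i+1}) = 4*5 + 2*(-4) - 2*0 + 5*3 = 27
sum(yi*x_{i+1}) = 3*2 + 5*(-2) - 4*5 + 0*4 = -24
Area = |27 + 24|/2 = 51/2 = 25.5000

25.5000 sq units


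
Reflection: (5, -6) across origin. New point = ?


Reflection rule for origin: (-x, -y)
(5, -6) -> (-5, 6)

(-5, 6)


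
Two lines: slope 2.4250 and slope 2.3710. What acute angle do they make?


m1-m2 = 0.054
1+m1*m2 = 6.749675
tan(theta) = |0.054/6.749675| = 0.008000
theta = arctan(|0.054/6.749675|) = 0.4584 degrees (acute angle)

0.4584 degrees


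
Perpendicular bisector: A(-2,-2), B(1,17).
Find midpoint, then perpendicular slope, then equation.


Midpoint = (-0.5, 7.5)
Slope of AB = dy/dx = 19/3 = 6.3333
Perp slope = -dx/dy = -3/19 = -0.1579
b = My - (perp slope)*Mx = 7.5 + (3*(-0.5))/19 = 7.5 - 0.0789 = 7.4211

y = -0.1579x + 7.4211


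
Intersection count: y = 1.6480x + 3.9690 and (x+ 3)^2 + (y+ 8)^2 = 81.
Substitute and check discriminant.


Substitute y = 1.6480x + 3.9690: (x+ 3)^2 + (1.6480x+3.9690+ 8)^2 = 81
Expand to Ax^2 + Bx + C = 0, where b-k = 11.969
A = 1+m^2 = 3.715904
B = 2(m(b-k) - h) = 2(1.6480*11.969 + 3) = 45.449824
C = h^2 + (b-k)^2 - r^2 = 9 + 143.256961 - 81 = 71.256961
disc = B^2-4AC = 2065.6865 - 1059.1361 = 1006.5504
disc > 0

2 intersection points


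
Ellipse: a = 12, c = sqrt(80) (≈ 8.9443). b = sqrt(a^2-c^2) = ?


b^2 = 12^2 - (sqrt(80))^2 = 144 - 80 = 64
b = sqrt(64) = 8

b = 8


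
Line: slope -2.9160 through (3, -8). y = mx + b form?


y + 8 = -2.9160(x - 3)
y = -2.9160x - 8 + 2.9160*3
y = -2.9160x + 0.7480

y = -2.9160x + 0.7480


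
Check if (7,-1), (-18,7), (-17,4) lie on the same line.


7*(7-4) - 18*(4+ 1) - 17*(-1-7)
= 21 - 90 + 136 = 67

No, not collinear (determinant = 67)


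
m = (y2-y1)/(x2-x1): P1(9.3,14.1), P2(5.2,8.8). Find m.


dy = 8.8 - 14.1 = -5.3
dx = 5.2 - 9.3 = -4.1
m = -5.3/(-4.1) = 1.2927

m = 1.2927


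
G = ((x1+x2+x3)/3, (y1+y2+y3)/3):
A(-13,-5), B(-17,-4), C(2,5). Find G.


Gx = (-13- 17+2)/3 = -28/3 = -9.3333
Gy = (-5- 4+5)/3 = -4/3 = -1.3333

G = (-9.3333, -1.3333)


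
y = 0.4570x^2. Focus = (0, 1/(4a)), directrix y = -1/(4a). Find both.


a = 0.4570
1/(4a) = 0.5470
Focus = (0, 0.5470)
Directrix: y = -0.5470

Focus = (0, 0.5470), Directrix: y = -0.5470


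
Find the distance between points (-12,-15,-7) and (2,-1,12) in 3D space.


dx=14, dy=14, dz=19
d = sqrt(196+196+361) = sqrt(753) = 27.4408

27.4408


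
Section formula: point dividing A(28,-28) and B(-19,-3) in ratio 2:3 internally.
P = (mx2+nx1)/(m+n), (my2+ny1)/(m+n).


Px = (2*(-19) + 3*28)/5 = 46/5 = 9.2000
Py = (2*(-3) + 3*(-28))/5 = -90/5 = -18.0000

P = (9.2000, -18.0000)


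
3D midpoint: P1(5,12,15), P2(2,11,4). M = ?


Mx = (5+2)/2 = 3.5000
My = (12+11)/2 = 11.5000
Mz = (15+4)/2 = 9.5000

M = (3.5000, 11.5000, 9.5000)


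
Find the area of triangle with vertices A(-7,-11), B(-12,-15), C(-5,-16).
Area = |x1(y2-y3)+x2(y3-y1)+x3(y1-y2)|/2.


-7*(-15+ 16) = -7
-12*(-16+ 11) = 60
-5*(-11+ 15) = -20
sum = 33
Area = |33|/2 = 16.5000

16.5000 sq units


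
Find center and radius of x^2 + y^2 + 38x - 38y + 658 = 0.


h = -D/2 = -38/2 = -19
k = -E/2 = 38/2 = 19
r^2 = h^2 + k^2 - F = 361 + 361 - 658 = 64
r = 8

Center (-19, 19), radius = 8


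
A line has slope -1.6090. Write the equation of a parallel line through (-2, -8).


Parallel lines have equal slopes.
m2 = -1.6090
b2 = -8 + 1.6090*(-2) = -11.2180

y = -1.6090x - 11.2180


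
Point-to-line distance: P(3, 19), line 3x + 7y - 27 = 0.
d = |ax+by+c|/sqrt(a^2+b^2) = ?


|3*3 + 7*19 - 27| = |115| = 115
sqrt(9 + 49) = sqrt(58) = 7.6158
d = 115/sqrt(58) = 15.1002

15.1002


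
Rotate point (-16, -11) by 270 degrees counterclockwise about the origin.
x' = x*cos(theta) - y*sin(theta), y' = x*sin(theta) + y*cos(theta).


cos(270) = 0, sin(270) = -1
x' = -16*0 + 11*(-1) = -11
y' = -16*(-1) - 11*0 = 16

(-11, 16)


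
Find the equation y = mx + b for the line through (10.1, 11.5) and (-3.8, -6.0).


m = (-17.5)/(-13.9) = 1.2590
b = y1 - m*x1 = 11.5 - (-17.5*10.1)/(-13.9) = 11.5 - 12.7158 = -1.2158

y = 1.2590x - 1.2158


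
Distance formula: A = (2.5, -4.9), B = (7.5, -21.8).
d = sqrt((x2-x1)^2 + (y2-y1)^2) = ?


dx = 7.5 - 2.5 = 5.0
dy = -21.8 + 4.9 = -16.9
d = sqrt(25.0 + 285.61) = sqrt(310.61) = 17.6241

17.6241


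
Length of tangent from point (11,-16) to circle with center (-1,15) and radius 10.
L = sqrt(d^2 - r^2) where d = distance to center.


d = sqrt((11+ 1)^2 + (-16-15)^2) = sqrt(144+961) = 33.2415
L = sqrt(1105.0000 - 100) = sqrt(1005.0000) = 31.7017

31.7017


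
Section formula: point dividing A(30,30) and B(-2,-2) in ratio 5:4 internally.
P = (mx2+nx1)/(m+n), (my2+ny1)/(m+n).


Px = (5*(-2) + 4*30)/9 = 110/9 = 12.2222
Py = (5*(-2) + 4*30)/9 = 110/9 = 12.2222

P = (12.2222, 12.2222)


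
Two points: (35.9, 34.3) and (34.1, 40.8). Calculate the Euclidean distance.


dx = 34.1 - 35.9 = -1.8
dy = 40.8 - 34.3 = 6.5
d = sqrt(3.24 + 42.25) = sqrt(45.49) = 6.7446

6.7446


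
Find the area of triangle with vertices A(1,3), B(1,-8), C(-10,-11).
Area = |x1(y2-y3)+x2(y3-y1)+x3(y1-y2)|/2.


1*(-8+ 11) = 3
1*(-11-3) = -14
-10*(3+ 8) = -110
sum = -121
Area = |-121|/2 = 60.5000

60.5000 sq units


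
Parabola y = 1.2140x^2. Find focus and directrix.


a = 1.2140
1/(4a) = 0.2059
Focus = (0, 0.2059)
Directrix: y = -0.2059

Focus = (0, 0.2059), Directrix: y = -0.2059


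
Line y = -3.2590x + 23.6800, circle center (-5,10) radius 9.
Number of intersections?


Substitute y = -3.2590x + 23.6800: (x+ 5)^2 + (-3.2590x+23.6800-10)^2 = 81
Expand to Ax^2 + Bx + C = 0, where b-k = 13.68
A = 1+m^2 = 11.621081
B = 2(m(b-k) - h) = 2(-3.2590*13.68 + 5) = -79.16624
C = h^2 + (b-k)^2 - r^2 = 25 + 187.1424 - 81 = 131.1424
disc = B^2-4AC = 6267.2936 - 6096.0658 = 171.2278
disc > 0

2 intersection points


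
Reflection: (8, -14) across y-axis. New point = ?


Reflection rule for y-axis: (-x, y)
(8, -14) -> (-8, -14)

(-8, -14)


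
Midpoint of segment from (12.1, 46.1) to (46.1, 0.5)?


Mx = (12.1 + 46.1)/2 = 58.2/2 = 29.1000
My = (46.1 + 0.5)/2 = 46.6/2 = 23.3000

(29.1000, 23.3000)


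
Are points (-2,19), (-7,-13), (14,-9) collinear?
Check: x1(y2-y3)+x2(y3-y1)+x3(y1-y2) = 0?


-2*(-13+ 9) - 7*(-9-19) + 14*(19+ 13)
= 8 + 196 + 448 = 652

No, not collinear (determinant = 652)


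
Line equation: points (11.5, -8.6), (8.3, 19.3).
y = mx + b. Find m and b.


m = (27.9)/(-3.2) = -8.7188
b = y1 - m*x1 = -8.6 - (27.9*11.5)/(-3.2) = -8.6 + 100.2656 = 91.6656

y = -8.7188x + 91.6656


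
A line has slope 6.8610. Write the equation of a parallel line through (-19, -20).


Parallel lines have equal slopes.
m2 = 6.8610
b2 = -20 - 6.8610*(-19) = 110.3590

y = 6.8610x + 110.3590


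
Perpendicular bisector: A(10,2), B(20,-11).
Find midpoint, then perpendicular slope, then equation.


Midpoint = (15, -4.5)
Slope of AB = dy/dx = -13/10 = -1.3000
Perp slope = -dx/dy = 10/13 = 0.7692
b = My - (perp slope)*Mx = -4.5 + (10*15)/(-13) = -4.5 - 11.5385 = -16.0385

y = 0.7692x - 16.0385


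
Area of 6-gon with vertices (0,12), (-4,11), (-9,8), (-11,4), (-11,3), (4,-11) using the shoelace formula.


sum(xi*y_{i+1}) = 0*11 - 4*8 - 9*4 - 11*3 - 11*(-11) + 4*12 = 68
sum(yi*x_{i+1}) = 12*(-4) + 11*(-9) + 8*(-11) + 4*(-11) + 3*4 - 11*0 = -267
Area = |68 + 267|/2 = 335/2 = 167.5000

167.5000 sq units


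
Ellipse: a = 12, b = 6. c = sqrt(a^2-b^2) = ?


c^2 = 12^2 - 6^2 = 144 - 36 = 108
c = sqrt(108) = 10.3923

c = 10.3923


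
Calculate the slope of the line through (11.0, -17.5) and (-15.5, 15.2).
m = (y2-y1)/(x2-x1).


dy = 15.2 + 17.5 = 32.7
dx = -15.5 - 11.0 = -26.5
m = 32.7/(-26.5) = -1.2340

m = -1.2340


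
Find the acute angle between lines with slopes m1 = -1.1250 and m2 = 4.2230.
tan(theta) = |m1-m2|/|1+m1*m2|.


m1-m2 = -5.348
1+m1*m2 = -3.750875
tan(theta) = |-5.348/(-3.750875)| = 1.425801
theta = arctan(|-5.348/(-3.750875)|) = 54.9557 degrees (acute angle)

54.9557 degrees


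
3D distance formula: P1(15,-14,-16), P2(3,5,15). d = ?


dx=-12, dy=19, dz=31
d = sqrt(144+361+961) = sqrt(1466) = 38.2884

38.2884


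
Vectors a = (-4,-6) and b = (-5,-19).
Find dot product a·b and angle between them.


a·b = -4*(-5) - 6*(-19) = 20 + 114 = 134
|a| = sqrt(16+36) = 7.2111
|b| = sqrt(25+361) = 19.6469
cos(theta) = 134/(sqrt(52)*sqrt(386)) = 134/sqrt(20072) = 0.945822
theta = arccos(134/sqrt(20072)) = 18.9465 degrees

a·b = 134, theta = 18.9465 deg


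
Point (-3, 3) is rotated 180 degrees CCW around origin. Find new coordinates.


cos(180) = -1, sin(180) = 0
x' = -3*(-1) - 3*0 = 3
y' = -3*0 + 3*(-1) = -3

(3, -3)


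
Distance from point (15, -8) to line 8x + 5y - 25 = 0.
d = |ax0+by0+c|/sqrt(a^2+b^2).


|8*15 + 5*(-8) - 25| = |55| = 55
sqrt(64 + 25) = sqrt(89) = 9.4340
d = 55/sqrt(89) = 5.8300

5.8300


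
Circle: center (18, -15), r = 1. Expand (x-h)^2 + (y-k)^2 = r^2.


(x-18)^2 + (y+ 15)^2 = 1^2
D = -2h = -36, E = -2k = 30
F = h^2+k^2-r^2 = 324+225-1 = 548

x^2 + y^2 - 36x + 30y + 548 = 0


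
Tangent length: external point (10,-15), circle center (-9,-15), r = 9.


d = sqrt((10+ 9)^2 + (-15+ 15)^2) = sqrt(361+0) = 19.0000
L = sqrt(361.0000 - 81) = sqrt(280.0000) = 16.7332

16.7332


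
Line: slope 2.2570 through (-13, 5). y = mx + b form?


y - 5 = 2.2570(x + 13)
y = 2.2570x + 5 - 2.2570*(-13)
y = 2.2570x + 34.3410

y = 2.2570x + 34.3410


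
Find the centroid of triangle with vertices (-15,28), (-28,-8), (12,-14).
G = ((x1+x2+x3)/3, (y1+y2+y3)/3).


Gx = (-15- 28+12)/3 = -31/3 = -10.3333
Gy = (28- 8- 14)/3 = 6/3 = 2.0000

G = (-10.3333, 2.0000)


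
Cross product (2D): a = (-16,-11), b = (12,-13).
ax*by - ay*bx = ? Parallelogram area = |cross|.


cross = -16*(-13) + 11*12 = 208 + 132 = 340
Parallelogram area = |340| = 340

cross = 340, parallelogram area = 340


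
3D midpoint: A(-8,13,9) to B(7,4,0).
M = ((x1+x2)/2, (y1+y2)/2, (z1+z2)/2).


Mx = (-8+7)/2 = -0.5000
My = (13+4)/2 = 8.5000
Mz = (9+0)/2 = 4.5000

M = (-0.5000, 8.5000, 4.5000)


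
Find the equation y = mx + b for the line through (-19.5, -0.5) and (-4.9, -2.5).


m = (-2.0)/(14.6) = -0.1370
b = y1 - m*x1 = -0.5 - (-2.0*(-19.5))/(14.6) = -0.5 - 2.6712 = -3.1712

y = -0.1370x - 3.1712


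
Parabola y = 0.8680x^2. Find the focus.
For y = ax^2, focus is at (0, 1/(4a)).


a = 0.8680
4a = 3.4720
focus = (0, 1/3.4720) = (0, 0.2880)

Focus = (0, 0.2880)


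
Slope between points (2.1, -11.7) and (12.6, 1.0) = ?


dy = 1.0 + 11.7 = 12.7
dx = 12.6 - 2.1 = 10.5
m = 12.7/10.5 = 1.2095

m = 1.2095


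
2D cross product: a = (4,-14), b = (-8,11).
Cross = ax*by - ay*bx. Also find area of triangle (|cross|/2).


cross = 4*11 + 14*(-8) = 44 - 112 = -68
Triangle area = |-68|/2 = 68/2 = 34.0000

cross = -68, triangle area = 34.0000


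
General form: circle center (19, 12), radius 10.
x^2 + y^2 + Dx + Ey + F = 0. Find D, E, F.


(x-19)^2 + (y-12)^2 = 10^2
D = -2h = -38, E = -2k = -24
F = h^2+k^2-r^2 = 361+144-100 = 405

D = -38, E = -24, F = 405


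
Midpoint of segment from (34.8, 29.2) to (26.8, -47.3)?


Mx = (34.8 + 26.8)/2 = 61.6/2 = 30.8000
My = (29.2 - 47.3)/2 = -18.1/2 = -9.0500

(30.8000, -9.0500)


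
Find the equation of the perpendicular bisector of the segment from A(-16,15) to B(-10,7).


Midpoint = (-13, 11)
Slope of AB = dy/dx = -8/6 = -1.3333
Perp slope = -dx/dy = 6/8 = 0.7500
b = My - (perp slope)*Mx = 11 + (6*(-13))/(-8) = 11 + 9.7500 = 20.7500

y = 0.7500x + 20.7500


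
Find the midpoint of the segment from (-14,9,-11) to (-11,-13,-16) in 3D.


Mx = (-14- 11)/2 = -12.5000
My = (9- 13)/2 = -2.0000
Mz = (-11- 16)/2 = -13.5000

M = (-12.5000, -2.0000, -13.5000)


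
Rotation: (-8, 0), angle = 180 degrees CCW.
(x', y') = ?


cos(180) = -1, sin(180) = 0
x' = -8*(-1) - 0*0 = 8
y' = -8*0 + 0*(-1) = 0

(8, 0)


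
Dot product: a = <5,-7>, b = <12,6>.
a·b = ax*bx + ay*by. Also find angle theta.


a·b = 5*12 - 7*6 = 60 - 42 = 18
|a| = sqrt(25+49) = 8.6023
|b| = sqrt(144+36) = 13.4164
cos(theta) = 18/(sqrt(74)*sqrt(180)) = 18/sqrt(13320) = 0.155963
theta = arccos(18/sqrt(13320)) = 81.0274 degrees

a·b = 18, theta = 81.0274 deg


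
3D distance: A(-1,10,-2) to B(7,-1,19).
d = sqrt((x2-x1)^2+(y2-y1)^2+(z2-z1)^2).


dx=8, dy=-11, dz=21
d = sqrt(64+121+441) = sqrt(626) = 25.0200

25.0200


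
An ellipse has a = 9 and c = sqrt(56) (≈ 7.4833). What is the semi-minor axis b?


b^2 = 9^2 - (sqrt(56))^2 = 81 - 56 = 25
b = sqrt(25) = 5

b = 5


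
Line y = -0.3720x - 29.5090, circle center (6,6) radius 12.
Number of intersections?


Substitute y = -0.3720x - 29.5090: (x-6)^2 + (-0.3720x- 29.5090-6)^2 = 144
Expand to Ax^2 + Bx + C = 0, where b-k = -35.509
A = 1+m^2 = 1.138384
B = 2(m(b-k) - h) = 2(-0.3720*(-35.509) - 6) = 14.418696
C = h^2 + (b-k)^2 - r^2 = 36 + 1260.889081 - 144 = 1152.889081
disc = B^2-4AC = 207.8988 - 5249.7219 = -5041.8231
disc < 0

0 intersection points


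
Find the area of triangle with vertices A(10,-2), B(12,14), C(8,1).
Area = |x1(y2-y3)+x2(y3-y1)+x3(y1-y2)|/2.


10*(14-1) = 130
12*(1+ 2) = 36
8*(-2-14) = -128
sum = 38
Area = |38|/2 = 19.0000

19.0000 sq units


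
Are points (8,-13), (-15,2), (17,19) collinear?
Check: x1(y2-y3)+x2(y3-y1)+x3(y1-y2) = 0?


8*(2-19) - 15*(19+ 13) + 17*(-13-2)
= -136 - 480 - 255 = -871

No, not collinear (determinant = -871)


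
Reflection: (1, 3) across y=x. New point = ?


Reflection rule for y=x: (y, x)
(1, 3) -> (3, 1)

(3, 1)


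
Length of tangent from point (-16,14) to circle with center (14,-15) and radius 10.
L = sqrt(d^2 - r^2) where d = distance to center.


d = sqrt((-16-14)^2 + (14+ 15)^2) = sqrt(900+841) = 41.7253
L = sqrt(1741.0000 - 100) = sqrt(1641.0000) = 40.5093

40.5093


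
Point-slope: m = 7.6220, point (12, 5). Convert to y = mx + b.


y - 5 = 7.6220(x - 12)
y = 7.6220x + 5 - 7.6220*12
y = 7.6220x - 86.4640

y = 7.6220x - 86.4640


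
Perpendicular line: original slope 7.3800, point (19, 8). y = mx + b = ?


Perpendicular slope = -1/m1 = -1/7.3800 = -0.1355
b2 = y0 - m2*x0 = 8 + 19/7.3800 = 8 + 2.5745 = 10.5745

y = -0.1355x + 10.5745


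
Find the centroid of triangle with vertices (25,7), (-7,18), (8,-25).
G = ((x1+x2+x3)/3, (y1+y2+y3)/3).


Gx = (25- 7+8)/3 = 26/3 = 8.6667
Gy = (7+18- 25)/3 = 0/3 = 0

G = (8.6667, 0)


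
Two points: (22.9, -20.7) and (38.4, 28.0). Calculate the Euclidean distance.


dx = 38.4 - 22.9 = 15.5
dy = 28.0 + 20.7 = 48.7
d = sqrt(240.25 + 2371.69) = sqrt(2611.94) = 51.1071

51.1071


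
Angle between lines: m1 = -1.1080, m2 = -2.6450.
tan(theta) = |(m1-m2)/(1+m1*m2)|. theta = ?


m1-m2 = 1.537
1+m1*m2 = 3.93066
tan(theta) = |1.537/3.93066| = 0.391028
theta = arctan(|1.537/3.93066|) = 21.3569 degrees (acute angle)

21.3569 degrees


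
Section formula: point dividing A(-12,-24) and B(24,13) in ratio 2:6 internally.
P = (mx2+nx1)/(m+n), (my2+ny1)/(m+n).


Px = (2*24 + 6*(-12))/8 = -24/8 = -3.0000
Py = (2*13 + 6*(-24))/8 = -118/8 = -14.7500

P = (-3.0000, -14.7500)


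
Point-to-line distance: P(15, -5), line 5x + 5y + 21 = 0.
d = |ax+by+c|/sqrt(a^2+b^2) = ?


|5*15 + 5*(-5) + 21| = |71| = 71
sqrt(25 + 25) = sqrt(50) = 7.0711
d = 71/sqrt(50) = 10.0409

10.0409


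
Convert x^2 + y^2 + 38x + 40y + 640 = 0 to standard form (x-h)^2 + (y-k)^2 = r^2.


h = -D/2 = -38/2 = -19
k = -E/2 = -40/2 = -20
r^2 = h^2 + k^2 - F = 361 + 400 - 640 = 121
r = 11

Center (-19, -20), radius = 11


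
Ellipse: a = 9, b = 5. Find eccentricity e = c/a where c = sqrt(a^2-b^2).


c = sqrt(81-25) = sqrt(56) = 7.4833
e = c/a = sqrt(56)/9 = 0.8315

e = 0.8315


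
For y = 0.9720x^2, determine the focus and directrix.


a = 0.9720
1/(4a) = 0.2572
Focus = (0, 0.2572)
Directrix: y = -0.2572

Focus = (0, 0.2572), Directrix: y = -0.2572


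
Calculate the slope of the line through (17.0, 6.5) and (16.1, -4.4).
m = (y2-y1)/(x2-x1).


dy = -4.4 - 6.5 = -10.9
dx = 16.1 - 17.0 = -0.9
m = -10.9/(-0.9) = 12.1111

m = 12.1111


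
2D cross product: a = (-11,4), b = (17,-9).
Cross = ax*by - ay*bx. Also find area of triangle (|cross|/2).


cross = -11*(-9) - 4*17 = 99 - 68 = 31
Triangle area = |31|/2 = 31/2 = 15.5000

cross = 31, triangle area = 15.5000


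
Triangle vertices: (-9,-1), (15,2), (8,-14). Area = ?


-9*(2+ 14) = -144
15*(-14+ 1) = -195
8*(-1-2) = -24
sum = -363
Area = |-363|/2 = 181.5000

181.5000 sq units


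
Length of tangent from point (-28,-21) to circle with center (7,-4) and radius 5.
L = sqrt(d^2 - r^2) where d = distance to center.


d = sqrt((-28-7)^2 + (-21+ 4)^2) = sqrt(1225+289) = 38.9102
L = sqrt(1514.0000 - 25) = sqrt(1489.0000) = 38.5876

38.5876


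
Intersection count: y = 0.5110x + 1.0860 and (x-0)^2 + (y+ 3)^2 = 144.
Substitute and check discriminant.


Substitute y = 0.5110x + 1.0860: (x-0)^2 + (0.5110x+1.0860+ 3)^2 = 144
Expand to Ax^2 + Bx + C = 0, where b-k = 4.086
A = 1+m^2 = 1.261121
B = 2(m(b-k) - h) = 2(0.5110*4.086 - 0) = 4.175892
C = h^2 + (b-k)^2 - r^2 = 0 + 16.695396 - 144 = -127.304604
disc = B^2-4AC = 17.4381 + 642.1860 = 659.6241
disc > 0

2 intersection points


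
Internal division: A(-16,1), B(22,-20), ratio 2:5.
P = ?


Px = (2*22 + 5*(-16))/7 = -36/7 = -5.1429
Py = (2*(-20) + 5*1)/7 = -35/7 = -5.0000

P = (-5.1429, -5.0000)


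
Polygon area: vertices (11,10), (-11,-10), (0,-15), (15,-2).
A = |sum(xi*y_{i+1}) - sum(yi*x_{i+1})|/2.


sum(xi*y_{i+1}) = 11*(-10) - 11*(-15) + 0*(-2) + 15*10 = 205
sum(yi*x_{i+1}) = 10*(-11) - 10*0 - 15*15 - 2*11 = -357
Area = |205 + 357|/2 = 562/2 = 281.0000

281.0000 sq units


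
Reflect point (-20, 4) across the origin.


Reflection rule for origin: (-x, -y)
(-20, 4) -> (20, -4)

(20, -4)


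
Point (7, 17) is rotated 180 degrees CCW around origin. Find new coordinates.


cos(180) = -1, sin(180) = 0
x' = 7*(-1) - 17*0 = -7
y' = 7*0 + 17*(-1) = -17

(-7, -17)


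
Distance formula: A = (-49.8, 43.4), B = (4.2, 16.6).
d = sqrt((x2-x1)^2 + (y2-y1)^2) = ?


dx = 4.2 + 49.8 = 54.0
dy = 16.6 - 43.4 = -26.8
d = sqrt(2916.0 + 718.24) = sqrt(3634.24) = 60.2847

60.2847


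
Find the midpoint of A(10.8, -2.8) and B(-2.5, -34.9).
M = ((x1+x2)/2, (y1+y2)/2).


Mx = (10.8 - 2.5)/2 = 8.3/2 = 4.1500
My = (-2.8 - 34.9)/2 = -37.7/2 = -18.8500

(4.1500, -18.8500)


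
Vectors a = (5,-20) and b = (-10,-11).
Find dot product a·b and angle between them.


a·b = 5*(-10) - 20*(-11) = -50 + 220 = 170
|a| = sqrt(25+400) = 20.6155
|b| = sqrt(100+121) = 14.8661
cos(theta) = 170/(sqrt(425)*sqrt(221)) = 170/sqrt(93925) = 0.554700
theta = arccos(170/sqrt(93925)) = 56.3099 degrees

a·b = 170, theta = 56.3099 deg


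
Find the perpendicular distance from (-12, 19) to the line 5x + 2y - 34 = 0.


|5*(-12) + 2*19 - 34| = |-56| = 56
sqrt(25 + 4) = sqrt(29) = 5.3852
d = 56/sqrt(29) = 10.3989

10.3989


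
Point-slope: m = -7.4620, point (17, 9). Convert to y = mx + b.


y - 9 = -7.4620(x - 17)
y = -7.4620x + 9 + 7.4620*17
y = -7.4620x + 135.8540

y = -7.4620x + 135.8540


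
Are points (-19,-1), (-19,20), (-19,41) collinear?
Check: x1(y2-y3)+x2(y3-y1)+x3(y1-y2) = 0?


-19*(20-41) - 19*(41+ 1) - 19*(-1-20)
= 399 - 798 + 399 = 0

Yes, collinear (determinant = 0)


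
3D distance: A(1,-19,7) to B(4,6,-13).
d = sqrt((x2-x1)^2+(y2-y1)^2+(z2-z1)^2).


dx=3, dy=25, dz=-20
d = sqrt(9+625+400) = sqrt(1034) = 32.1559

32.1559


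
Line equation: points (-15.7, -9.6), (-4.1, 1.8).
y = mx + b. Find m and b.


m = (11.4)/(11.6) = 0.9828
b = y1 - m*x1 = -9.6 - (11.4*(-15.7))/(11.6) = -9.6 + 15.4293 = 5.8293

y = 0.9828x + 5.8293


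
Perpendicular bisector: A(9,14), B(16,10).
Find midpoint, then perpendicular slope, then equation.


Midpoint = (12.5, 12)
Slope of AB = dy/dx = -4/7 = -0.5714
Perp slope = -dx/dy = 7/4 = 1.7500
b = My - (perp slope)*Mx = 12 + (7*12.5)/(-4) = 12 - 21.8750 = -9.8750

y = 1.7500x - 9.8750


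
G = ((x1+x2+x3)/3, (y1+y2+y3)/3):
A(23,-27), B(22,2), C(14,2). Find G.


Gx = (23+22+14)/3 = 59/3 = 19.6667
Gy = (-27+2+2)/3 = -23/3 = -7.6667

G = (19.6667, -7.6667)


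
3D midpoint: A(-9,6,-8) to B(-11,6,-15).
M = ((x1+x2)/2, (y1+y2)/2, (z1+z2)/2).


Mx = (-9- 11)/2 = -10.0000
My = (6+6)/2 = 6.0000
Mz = (-8- 15)/2 = -11.5000

M = (-10.0000, 6.0000, -11.5000)


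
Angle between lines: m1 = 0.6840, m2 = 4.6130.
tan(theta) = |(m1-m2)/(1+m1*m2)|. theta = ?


m1-m2 = -3.929
1+m1*m2 = 4.155292
tan(theta) = |-3.929/4.155292| = 0.945541
theta = arctan(|-3.929/4.155292|) = 43.3966 degrees (acute angle)

43.3966 degrees


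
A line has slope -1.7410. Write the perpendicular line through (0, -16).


Perpendicular slope = -1/m1 = -1/(-1.7410) = 0.5744
b2 = y0 - m2*x0 = -16 + 0/(-1.7410) = -16 + 0 = -16.0000

y = 0.5744x - 16.0000


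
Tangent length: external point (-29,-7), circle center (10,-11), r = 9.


d = sqrt((-29-10)^2 + (-7+ 11)^2) = sqrt(1521+16) = 39.2046
L = sqrt(1537.0000 - 81) = sqrt(1456.0000) = 38.1576

38.1576


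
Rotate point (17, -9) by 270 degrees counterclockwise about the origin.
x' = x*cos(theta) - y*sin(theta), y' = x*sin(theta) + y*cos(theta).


cos(270) = 0, sin(270) = -1
x' = 17*0 + 9*(-1) = -9
y' = 17*(-1) - 9*0 = -17

(-9, -17)


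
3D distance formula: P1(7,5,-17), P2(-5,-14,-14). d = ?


dx=-12, dy=-19, dz=3
d = sqrt(144+361+9) = sqrt(514) = 22.6716

22.6716


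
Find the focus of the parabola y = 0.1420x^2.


a = 0.1420
4a = 0.5680
focus = (0, 1/0.5680) = (0, 1.7606)

Focus = (0, 1.7606)


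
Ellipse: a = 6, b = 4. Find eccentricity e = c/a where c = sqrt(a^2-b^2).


c = sqrt(36-16) = sqrt(20) = 4.4721
e = c/a = sqrt(20)/6 = 0.7454

e = 0.7454


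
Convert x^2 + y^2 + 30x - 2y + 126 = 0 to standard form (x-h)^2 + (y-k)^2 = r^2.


h = -D/2 = -30/2 = -15
k = -E/2 = 2/2 = 1
r^2 = h^2 + k^2 - F = 225 + 1 - 126 = 100
r = 10

Center (-15, 1), radius = 10


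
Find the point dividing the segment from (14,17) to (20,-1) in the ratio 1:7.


Px = (1*20 + 7*14)/8 = 118/8 = 14.7500
Py = (1*(-1) + 7*17)/8 = 118/8 = 14.7500

P = (14.7500, 14.7500)


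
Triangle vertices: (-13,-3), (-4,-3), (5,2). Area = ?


-13*(-3-2) = 65
-4*(2+ 3) = -20
5*(-3+ 3) = 0
sum = 45
Area = |45|/2 = 22.5000

22.5000 sq units


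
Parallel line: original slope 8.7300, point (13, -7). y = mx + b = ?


Parallel lines have equal slopes.
m2 = 8.7300
b2 = -7 - 8.7300*13 = -120.4900

y = 8.7300x - 120.4900


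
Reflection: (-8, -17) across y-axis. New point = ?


Reflection rule for y-axis: (-x, y)
(-8, -17) -> (8, -17)

(8, -17)


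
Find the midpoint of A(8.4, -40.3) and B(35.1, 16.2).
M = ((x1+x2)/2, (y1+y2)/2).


Mx = (8.4 + 35.1)/2 = 43.5/2 = 21.7500
My = (-40.3 + 16.2)/2 = -24.1/2 = -12.0500

(21.7500, -12.0500)


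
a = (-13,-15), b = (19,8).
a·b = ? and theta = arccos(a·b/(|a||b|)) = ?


a·b = -13*19 - 15*8 = -247 - 120 = -367
|a| = sqrt(169+225) = 19.8494
|b| = sqrt(361+64) = 20.6155
cos(theta) = -367/(sqrt(394)*sqrt(425)) = -367/sqrt(167450) = -0.896858
theta = arccos(-367/sqrt(167450)) = 153.7480 degrees

a·b = -367, theta = 153.7480 deg


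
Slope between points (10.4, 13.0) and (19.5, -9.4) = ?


dy = -9.4 - 13.0 = -22.4
dx = 19.5 - 10.4 = 9.1
m = -22.4/9.1 = -2.4615

m = -2.4615


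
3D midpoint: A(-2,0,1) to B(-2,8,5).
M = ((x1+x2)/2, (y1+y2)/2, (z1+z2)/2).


Mx = (-2- 2)/2 = -2.0000
My = (0+8)/2 = 4.0000
Mz = (1+5)/2 = 3.0000

M = (-2.0000, 4.0000, 3.0000)


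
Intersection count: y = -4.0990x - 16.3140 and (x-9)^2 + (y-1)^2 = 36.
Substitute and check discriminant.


Substitute y = -4.0990x - 16.3140: (x-9)^2 + (-4.0990x- 16.3140-1)^2 = 36
Expand to Ax^2 + Bx + C = 0, where b-k = -17.314
A = 1+m^2 = 17.801801
B = 2(m(b-k) - h) = 2(-4.0990*(-17.314) - 9) = 123.940172
C = h^2 + (b-k)^2 - r^2 = 81 + 299.774596 - 36 = 344.774596
disc = B^2-4AC = 15361.1662 - 24550.4350 = -9189.2688
disc < 0

0 intersection points


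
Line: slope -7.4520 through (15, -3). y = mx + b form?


y + 3 = -7.4520(x - 15)
y = -7.4520x - 3 + 7.4520*15
y = -7.4520x + 108.7800

y = -7.4520x + 108.7800


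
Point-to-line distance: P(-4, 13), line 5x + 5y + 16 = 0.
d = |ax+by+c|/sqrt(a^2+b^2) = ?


|5*(-4) + 5*13 + 16| = |61| = 61
sqrt(25 + 25) = sqrt(50) = 7.0711
d = 61/sqrt(50) = 8.6267

8.6267


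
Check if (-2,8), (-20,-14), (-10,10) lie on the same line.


-2*(-14-10) - 20*(10-8) - 10*(8+ 14)
= 48 - 40 - 220 = -212

No, not collinear (determinant = -212)


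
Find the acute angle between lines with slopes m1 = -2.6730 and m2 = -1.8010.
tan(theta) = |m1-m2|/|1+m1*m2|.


m1-m2 = -0.872
1+m1*m2 = 5.814073
tan(theta) = |-0.872/5.814073| = 0.149981
theta = arctan(|-0.872/5.814073|) = 8.5297 degrees (acute angle)

8.5297 degrees


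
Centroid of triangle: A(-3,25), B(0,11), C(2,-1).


Gx = (-3+0+2)/3 = -1/3 = -0.3333
Gy = (25+11- 1)/3 = 35/3 = 11.6667

G = (-0.3333, 11.6667)


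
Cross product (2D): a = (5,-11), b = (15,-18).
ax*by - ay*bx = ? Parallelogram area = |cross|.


cross = 5*(-18) + 11*15 = -90 + 165 = 75
Parallelogram area = |75| = 75

cross = 75, parallelogram area = 75


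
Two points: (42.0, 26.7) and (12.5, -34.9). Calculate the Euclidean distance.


dx = 12.5 - 42.0 = -29.5
dy = -34.9 - 26.7 = -61.6
d = sqrt(870.25 + 3794.56) = sqrt(4664.81) = 68.2994

68.2994


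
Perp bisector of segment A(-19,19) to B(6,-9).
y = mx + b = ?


Midpoint = (-6.5, 5)
Slope of AB = dy/dx = -28/25 = -1.1200
Perp slope = -dx/dy = 25/28 = 0.8929
b = My - (perp slope)*Mx = 5 + (25*(-6.5))/(-28) = 5 + 5.8036 = 10.8036

y = 0.8929x + 10.8036


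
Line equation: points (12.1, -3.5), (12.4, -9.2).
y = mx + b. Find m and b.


m = (-5.7)/(0.3) = -19.0000
b = y1 - m*x1 = -3.5 - (-5.7*12.1)/(0.3) = -3.5 + 229.9000 = 226.4000

y = -19.0000x + 226.4000


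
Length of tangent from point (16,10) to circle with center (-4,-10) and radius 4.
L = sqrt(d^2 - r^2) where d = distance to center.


d = sqrt((16+ 4)^2 + (10+ 10)^2) = sqrt(400+400) = 28.2843
L = sqrt(800.0000 - 16) = sqrt(784.0000) = 28.0000

28.0000


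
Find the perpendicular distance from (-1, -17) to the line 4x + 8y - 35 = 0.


|4*(-1) + 8*(-17) - 35| = |-175| = 175
sqrt(16 + 64) = sqrt(80) = 8.9443
d = 175/sqrt(80) = 19.5656

19.5656


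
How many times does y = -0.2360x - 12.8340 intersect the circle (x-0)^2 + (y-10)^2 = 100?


Substitute y = -0.2360x - 12.8340: (x-0)^2 + (-0.2360x- 12.8340-10)^2 = 100
Expand to Ax^2 + Bx + C = 0, where b-k = -22.834
A = 1+m^2 = 1.055696
B = 2(m(b-k) - h) = 2(-0.2360*(-22.834) - 0) = 10.777648
C = h^2 + (b-k)^2 - r^2 = 0 + 521.391556 - 100 = 421.391556
disc = B^2-4AC = 116.1577 - 1779.4455 = -1663.2878
disc < 0

0 intersection points


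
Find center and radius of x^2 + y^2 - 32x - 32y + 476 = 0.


h = -D/2 = 32/2 = 16
k = -E/2 = 32/2 = 16
r^2 = h^2 + k^2 - F = 256 + 256 - 476 = 36
r = 6

Center (16, 16), radius = 6


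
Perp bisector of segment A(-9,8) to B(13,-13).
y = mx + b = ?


Midpoint = (2, -2.5)
Slope of AB = dy/dx = -21/22 = -0.9545
Perp slope = -dx/dy = 22/21 = 1.0476
b = My - (perp slope)*Mx = -2.5 + (22*2)/(-21) = -2.5 - 2.0952 = -4.5952

y = 1.0476x - 4.5952


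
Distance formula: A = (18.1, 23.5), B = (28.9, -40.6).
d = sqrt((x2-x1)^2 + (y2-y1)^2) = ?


dx = 28.9 - 18.1 = 10.8
dy = -40.6 - 23.5 = -64.1
d = sqrt(116.64 + 4108.81) = sqrt(4225.45) = 65.0035

65.0035


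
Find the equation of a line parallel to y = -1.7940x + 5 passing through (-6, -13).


Parallel lines have equal slopes.
m2 = -1.7940
b2 = -13 + 1.7940*(-6) = -23.7640

y = -1.7940x - 23.7640


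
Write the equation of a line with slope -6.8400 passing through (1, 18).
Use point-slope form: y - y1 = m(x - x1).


y - 18 = -6.8400(x - 1)
y = -6.8400x + 18 + 6.8400*1
y = -6.8400x + 24.8400

y = -6.8400x + 24.8400


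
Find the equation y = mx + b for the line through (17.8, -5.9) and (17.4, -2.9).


m = (3)/(-0.4) = -7.5000
b = y1 - m*x1 = -5.9 - (3*17.8)/(-0.4) = -5.9 + 133.5000 = 127.6000

y = -7.5000x + 127.6000


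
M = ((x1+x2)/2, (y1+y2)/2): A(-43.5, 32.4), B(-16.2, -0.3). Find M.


Mx = (-43.5 - 16.2)/2 = -59.7/2 = -29.8500
My = (32.4 - 0.3)/2 = 32.1/2 = 16.0500

(-29.8500, 16.0500)


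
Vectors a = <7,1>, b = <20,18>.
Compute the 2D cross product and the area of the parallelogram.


cross = 7*18 - 1*20 = 126 - 20 = 106
Parallelogram area = |106| = 106

cross = 106, parallelogram area = 106


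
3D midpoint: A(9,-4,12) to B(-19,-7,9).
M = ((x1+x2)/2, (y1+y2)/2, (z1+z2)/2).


Mx = (9- 19)/2 = -5.0000
My = (-4- 7)/2 = -5.5000
Mz = (12+9)/2 = 10.5000

M = (-5.0000, -5.5000, 10.5000)


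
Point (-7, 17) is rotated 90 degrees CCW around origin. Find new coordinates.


cos(90) = 0, sin(90) = 1
x' = -7*0 - 17*1 = -17
y' = -7*1 + 17*0 = -7

(-17, -7)


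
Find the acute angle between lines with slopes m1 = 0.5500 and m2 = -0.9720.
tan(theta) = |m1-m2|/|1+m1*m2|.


m1-m2 = 1.522
1+m1*m2 = 0.4654
tan(theta) = |1.522/0.4654| = 3.270305
theta = arctan(|1.522/0.4654|) = 72.9973 degrees (acute angle)

72.9973 degrees
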